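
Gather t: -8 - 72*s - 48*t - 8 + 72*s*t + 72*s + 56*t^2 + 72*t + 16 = 56*t^2 + t*(72*s + 24)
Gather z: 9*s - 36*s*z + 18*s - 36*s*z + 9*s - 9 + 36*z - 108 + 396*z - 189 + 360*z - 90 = 36*s + z*(792 - 72*s) - 396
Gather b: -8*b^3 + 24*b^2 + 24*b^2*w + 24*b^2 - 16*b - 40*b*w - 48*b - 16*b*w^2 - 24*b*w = -8*b^3 + b^2*(24*w + 48) + b*(-16*w^2 - 64*w - 64)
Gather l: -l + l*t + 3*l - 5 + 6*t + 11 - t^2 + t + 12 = l*(t + 2) - t^2 + 7*t + 18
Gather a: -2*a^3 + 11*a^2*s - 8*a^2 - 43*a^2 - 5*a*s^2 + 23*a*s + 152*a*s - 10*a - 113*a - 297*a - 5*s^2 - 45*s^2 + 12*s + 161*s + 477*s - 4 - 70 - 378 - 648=-2*a^3 + a^2*(11*s - 51) + a*(-5*s^2 + 175*s - 420) - 50*s^2 + 650*s - 1100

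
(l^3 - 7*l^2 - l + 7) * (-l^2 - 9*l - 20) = -l^5 - 2*l^4 + 44*l^3 + 142*l^2 - 43*l - 140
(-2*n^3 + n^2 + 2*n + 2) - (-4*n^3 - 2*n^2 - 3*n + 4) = 2*n^3 + 3*n^2 + 5*n - 2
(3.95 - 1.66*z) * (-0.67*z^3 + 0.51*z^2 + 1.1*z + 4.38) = 1.1122*z^4 - 3.4931*z^3 + 0.1885*z^2 - 2.9258*z + 17.301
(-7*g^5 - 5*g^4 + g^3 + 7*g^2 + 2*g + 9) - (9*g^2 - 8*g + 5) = -7*g^5 - 5*g^4 + g^3 - 2*g^2 + 10*g + 4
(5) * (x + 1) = 5*x + 5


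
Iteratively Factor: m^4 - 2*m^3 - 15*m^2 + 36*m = (m - 3)*(m^3 + m^2 - 12*m) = (m - 3)*(m + 4)*(m^2 - 3*m) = (m - 3)^2*(m + 4)*(m)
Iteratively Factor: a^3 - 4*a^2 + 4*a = (a)*(a^2 - 4*a + 4) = a*(a - 2)*(a - 2)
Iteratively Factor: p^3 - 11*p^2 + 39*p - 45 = (p - 5)*(p^2 - 6*p + 9) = (p - 5)*(p - 3)*(p - 3)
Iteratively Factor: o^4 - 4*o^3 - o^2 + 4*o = (o + 1)*(o^3 - 5*o^2 + 4*o) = (o - 1)*(o + 1)*(o^2 - 4*o) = o*(o - 1)*(o + 1)*(o - 4)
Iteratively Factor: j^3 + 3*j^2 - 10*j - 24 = (j + 4)*(j^2 - j - 6) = (j + 2)*(j + 4)*(j - 3)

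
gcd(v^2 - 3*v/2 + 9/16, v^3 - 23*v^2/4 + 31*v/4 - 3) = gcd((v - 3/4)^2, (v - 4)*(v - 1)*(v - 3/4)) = v - 3/4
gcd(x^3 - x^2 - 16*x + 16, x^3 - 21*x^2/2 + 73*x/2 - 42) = x - 4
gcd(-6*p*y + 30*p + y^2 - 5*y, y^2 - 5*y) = y - 5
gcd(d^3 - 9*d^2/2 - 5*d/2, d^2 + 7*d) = d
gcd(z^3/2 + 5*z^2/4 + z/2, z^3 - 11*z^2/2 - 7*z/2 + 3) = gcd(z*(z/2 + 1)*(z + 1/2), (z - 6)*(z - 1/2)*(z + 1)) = 1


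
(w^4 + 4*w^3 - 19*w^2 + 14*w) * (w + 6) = w^5 + 10*w^4 + 5*w^3 - 100*w^2 + 84*w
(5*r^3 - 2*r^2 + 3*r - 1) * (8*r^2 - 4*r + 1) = 40*r^5 - 36*r^4 + 37*r^3 - 22*r^2 + 7*r - 1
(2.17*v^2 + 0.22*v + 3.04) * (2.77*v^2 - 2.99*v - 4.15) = 6.0109*v^4 - 5.8789*v^3 - 1.2425*v^2 - 10.0026*v - 12.616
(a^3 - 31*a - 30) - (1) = a^3 - 31*a - 31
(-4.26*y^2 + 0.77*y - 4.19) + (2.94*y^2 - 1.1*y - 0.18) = -1.32*y^2 - 0.33*y - 4.37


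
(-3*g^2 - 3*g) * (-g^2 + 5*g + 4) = 3*g^4 - 12*g^3 - 27*g^2 - 12*g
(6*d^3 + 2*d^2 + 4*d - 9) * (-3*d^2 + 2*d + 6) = -18*d^5 + 6*d^4 + 28*d^3 + 47*d^2 + 6*d - 54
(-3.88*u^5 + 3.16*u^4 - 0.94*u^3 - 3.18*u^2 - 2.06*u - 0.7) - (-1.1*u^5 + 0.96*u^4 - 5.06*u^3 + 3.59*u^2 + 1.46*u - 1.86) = -2.78*u^5 + 2.2*u^4 + 4.12*u^3 - 6.77*u^2 - 3.52*u + 1.16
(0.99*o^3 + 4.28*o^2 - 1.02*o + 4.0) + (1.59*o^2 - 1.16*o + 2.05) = 0.99*o^3 + 5.87*o^2 - 2.18*o + 6.05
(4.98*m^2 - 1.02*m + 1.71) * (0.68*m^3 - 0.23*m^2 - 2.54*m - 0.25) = 3.3864*m^5 - 1.839*m^4 - 11.2518*m^3 + 0.9525*m^2 - 4.0884*m - 0.4275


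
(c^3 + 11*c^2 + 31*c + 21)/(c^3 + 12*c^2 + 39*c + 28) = (c + 3)/(c + 4)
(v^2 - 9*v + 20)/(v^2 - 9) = (v^2 - 9*v + 20)/(v^2 - 9)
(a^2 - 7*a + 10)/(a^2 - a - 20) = (a - 2)/(a + 4)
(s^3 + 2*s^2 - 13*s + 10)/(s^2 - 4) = (s^2 + 4*s - 5)/(s + 2)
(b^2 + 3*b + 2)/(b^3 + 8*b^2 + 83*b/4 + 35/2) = 4*(b + 1)/(4*b^2 + 24*b + 35)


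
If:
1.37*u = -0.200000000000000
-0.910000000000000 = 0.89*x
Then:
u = -0.15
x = -1.02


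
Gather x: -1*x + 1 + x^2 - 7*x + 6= x^2 - 8*x + 7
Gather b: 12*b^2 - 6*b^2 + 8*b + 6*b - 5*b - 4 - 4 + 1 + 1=6*b^2 + 9*b - 6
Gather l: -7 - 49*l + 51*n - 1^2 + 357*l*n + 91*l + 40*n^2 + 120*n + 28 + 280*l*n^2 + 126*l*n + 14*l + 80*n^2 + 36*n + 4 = l*(280*n^2 + 483*n + 56) + 120*n^2 + 207*n + 24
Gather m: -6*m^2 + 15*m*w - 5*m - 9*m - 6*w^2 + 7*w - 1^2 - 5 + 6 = -6*m^2 + m*(15*w - 14) - 6*w^2 + 7*w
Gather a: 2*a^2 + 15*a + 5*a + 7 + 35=2*a^2 + 20*a + 42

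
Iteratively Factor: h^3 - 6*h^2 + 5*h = (h - 5)*(h^2 - h) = (h - 5)*(h - 1)*(h)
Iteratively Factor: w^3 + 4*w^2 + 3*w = (w)*(w^2 + 4*w + 3) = w*(w + 1)*(w + 3)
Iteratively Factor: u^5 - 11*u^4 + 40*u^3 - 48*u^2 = (u - 3)*(u^4 - 8*u^3 + 16*u^2) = u*(u - 3)*(u^3 - 8*u^2 + 16*u) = u*(u - 4)*(u - 3)*(u^2 - 4*u) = u*(u - 4)^2*(u - 3)*(u)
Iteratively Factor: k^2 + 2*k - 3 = (k - 1)*(k + 3)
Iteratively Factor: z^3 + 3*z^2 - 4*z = (z)*(z^2 + 3*z - 4) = z*(z - 1)*(z + 4)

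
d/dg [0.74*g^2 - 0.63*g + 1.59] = 1.48*g - 0.63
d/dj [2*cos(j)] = -2*sin(j)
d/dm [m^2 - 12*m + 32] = 2*m - 12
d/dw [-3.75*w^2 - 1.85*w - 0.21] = -7.5*w - 1.85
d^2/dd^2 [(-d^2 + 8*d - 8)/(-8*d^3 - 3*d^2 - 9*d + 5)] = 2*(64*d^6 - 1536*d^5 + 2280*d^4 + 2293*d^3 + 69*d^2 + 1248*d + 433)/(512*d^9 + 576*d^8 + 1944*d^7 + 363*d^6 + 1467*d^5 - 1566*d^4 + 519*d^3 - 990*d^2 + 675*d - 125)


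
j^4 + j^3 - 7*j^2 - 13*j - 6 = (j - 3)*(j + 1)^2*(j + 2)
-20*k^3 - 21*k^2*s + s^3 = (-5*k + s)*(k + s)*(4*k + s)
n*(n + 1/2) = n^2 + n/2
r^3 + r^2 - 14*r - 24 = (r - 4)*(r + 2)*(r + 3)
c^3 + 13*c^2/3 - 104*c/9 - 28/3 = (c - 7/3)*(c + 2/3)*(c + 6)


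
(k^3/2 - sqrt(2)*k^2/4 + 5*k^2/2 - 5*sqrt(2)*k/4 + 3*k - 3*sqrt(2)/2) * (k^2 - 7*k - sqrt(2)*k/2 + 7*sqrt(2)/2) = k^5/2 - k^4 - sqrt(2)*k^4/2 - 57*k^3/4 + sqrt(2)*k^3 - 43*k^2/2 + 29*sqrt(2)*k^2/2 - 29*k/4 + 21*sqrt(2)*k - 21/2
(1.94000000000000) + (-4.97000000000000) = -3.03000000000000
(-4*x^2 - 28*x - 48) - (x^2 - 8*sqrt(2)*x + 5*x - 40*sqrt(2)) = -5*x^2 - 33*x + 8*sqrt(2)*x - 48 + 40*sqrt(2)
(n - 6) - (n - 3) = -3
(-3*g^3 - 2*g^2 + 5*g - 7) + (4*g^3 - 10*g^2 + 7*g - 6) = g^3 - 12*g^2 + 12*g - 13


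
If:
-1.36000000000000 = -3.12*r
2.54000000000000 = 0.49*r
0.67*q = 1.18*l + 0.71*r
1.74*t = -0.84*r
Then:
No Solution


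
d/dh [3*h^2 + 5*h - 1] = 6*h + 5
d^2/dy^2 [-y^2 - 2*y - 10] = -2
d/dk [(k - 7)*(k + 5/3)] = 2*k - 16/3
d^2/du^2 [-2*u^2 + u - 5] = -4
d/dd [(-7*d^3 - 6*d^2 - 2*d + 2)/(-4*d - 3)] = (56*d^3 + 87*d^2 + 36*d + 14)/(16*d^2 + 24*d + 9)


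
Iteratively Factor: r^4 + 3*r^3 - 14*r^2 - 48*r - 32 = (r - 4)*(r^3 + 7*r^2 + 14*r + 8) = (r - 4)*(r + 4)*(r^2 + 3*r + 2) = (r - 4)*(r + 2)*(r + 4)*(r + 1)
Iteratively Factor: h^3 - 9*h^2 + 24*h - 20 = (h - 5)*(h^2 - 4*h + 4) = (h - 5)*(h - 2)*(h - 2)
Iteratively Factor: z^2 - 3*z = (z)*(z - 3)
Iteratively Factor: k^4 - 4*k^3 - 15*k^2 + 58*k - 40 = (k - 5)*(k^3 + k^2 - 10*k + 8) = (k - 5)*(k - 1)*(k^2 + 2*k - 8) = (k - 5)*(k - 1)*(k + 4)*(k - 2)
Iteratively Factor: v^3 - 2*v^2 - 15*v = (v - 5)*(v^2 + 3*v) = (v - 5)*(v + 3)*(v)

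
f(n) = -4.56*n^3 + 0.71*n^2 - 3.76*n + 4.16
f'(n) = -13.68*n^2 + 1.42*n - 3.76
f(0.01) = 4.12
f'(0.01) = -3.75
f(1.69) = -22.18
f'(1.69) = -40.43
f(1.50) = -15.27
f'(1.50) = -32.41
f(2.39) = -63.02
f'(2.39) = -78.51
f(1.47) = -14.32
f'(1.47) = -31.23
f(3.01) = -125.08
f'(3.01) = -123.43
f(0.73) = 0.02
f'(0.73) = -10.01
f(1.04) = -4.11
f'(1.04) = -17.08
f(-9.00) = 3419.75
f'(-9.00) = -1124.62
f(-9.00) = 3419.75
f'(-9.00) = -1124.62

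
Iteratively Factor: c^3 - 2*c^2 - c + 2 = (c - 2)*(c^2 - 1) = (c - 2)*(c + 1)*(c - 1)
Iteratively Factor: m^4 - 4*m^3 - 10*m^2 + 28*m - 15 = (m - 5)*(m^3 + m^2 - 5*m + 3) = (m - 5)*(m + 3)*(m^2 - 2*m + 1) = (m - 5)*(m - 1)*(m + 3)*(m - 1)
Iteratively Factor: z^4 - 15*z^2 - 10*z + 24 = (z + 3)*(z^3 - 3*z^2 - 6*z + 8) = (z - 1)*(z + 3)*(z^2 - 2*z - 8) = (z - 1)*(z + 2)*(z + 3)*(z - 4)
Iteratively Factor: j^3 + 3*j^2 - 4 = (j - 1)*(j^2 + 4*j + 4) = (j - 1)*(j + 2)*(j + 2)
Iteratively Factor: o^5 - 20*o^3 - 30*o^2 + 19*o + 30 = (o - 5)*(o^4 + 5*o^3 + 5*o^2 - 5*o - 6) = (o - 5)*(o + 3)*(o^3 + 2*o^2 - o - 2) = (o - 5)*(o - 1)*(o + 3)*(o^2 + 3*o + 2) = (o - 5)*(o - 1)*(o + 2)*(o + 3)*(o + 1)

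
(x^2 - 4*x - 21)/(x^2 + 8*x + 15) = (x - 7)/(x + 5)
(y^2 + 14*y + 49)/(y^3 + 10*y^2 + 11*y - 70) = (y + 7)/(y^2 + 3*y - 10)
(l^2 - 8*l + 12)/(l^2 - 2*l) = (l - 6)/l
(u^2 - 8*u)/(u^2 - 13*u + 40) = u/(u - 5)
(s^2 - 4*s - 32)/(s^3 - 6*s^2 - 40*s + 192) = (s + 4)/(s^2 + 2*s - 24)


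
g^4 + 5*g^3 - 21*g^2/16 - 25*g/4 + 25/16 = (g - 1)*(g - 1/4)*(g + 5/4)*(g + 5)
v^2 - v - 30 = (v - 6)*(v + 5)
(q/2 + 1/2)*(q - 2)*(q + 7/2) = q^3/2 + 5*q^2/4 - 11*q/4 - 7/2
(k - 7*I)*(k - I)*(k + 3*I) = k^3 - 5*I*k^2 + 17*k - 21*I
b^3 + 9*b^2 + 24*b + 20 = (b + 2)^2*(b + 5)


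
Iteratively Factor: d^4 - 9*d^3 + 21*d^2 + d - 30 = (d - 2)*(d^3 - 7*d^2 + 7*d + 15) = (d - 2)*(d + 1)*(d^2 - 8*d + 15) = (d - 5)*(d - 2)*(d + 1)*(d - 3)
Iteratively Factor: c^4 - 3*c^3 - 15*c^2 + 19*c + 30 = (c - 2)*(c^3 - c^2 - 17*c - 15) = (c - 5)*(c - 2)*(c^2 + 4*c + 3) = (c - 5)*(c - 2)*(c + 1)*(c + 3)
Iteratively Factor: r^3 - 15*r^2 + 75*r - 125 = (r - 5)*(r^2 - 10*r + 25) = (r - 5)^2*(r - 5)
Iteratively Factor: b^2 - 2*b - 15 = (b - 5)*(b + 3)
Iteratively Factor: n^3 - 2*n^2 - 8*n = (n - 4)*(n^2 + 2*n) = n*(n - 4)*(n + 2)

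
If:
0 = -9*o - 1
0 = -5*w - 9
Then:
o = -1/9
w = -9/5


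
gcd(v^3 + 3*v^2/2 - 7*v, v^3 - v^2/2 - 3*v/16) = v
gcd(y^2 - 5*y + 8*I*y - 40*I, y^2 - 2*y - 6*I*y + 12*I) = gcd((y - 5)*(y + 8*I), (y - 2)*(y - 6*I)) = 1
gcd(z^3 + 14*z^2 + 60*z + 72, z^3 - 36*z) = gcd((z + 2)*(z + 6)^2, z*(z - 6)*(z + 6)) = z + 6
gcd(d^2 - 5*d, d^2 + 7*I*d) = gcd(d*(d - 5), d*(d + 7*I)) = d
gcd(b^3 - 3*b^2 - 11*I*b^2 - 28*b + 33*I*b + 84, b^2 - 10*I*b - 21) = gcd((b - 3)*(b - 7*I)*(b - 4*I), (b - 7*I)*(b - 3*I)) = b - 7*I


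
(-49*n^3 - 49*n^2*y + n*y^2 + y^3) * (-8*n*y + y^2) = 392*n^4*y + 343*n^3*y^2 - 57*n^2*y^3 - 7*n*y^4 + y^5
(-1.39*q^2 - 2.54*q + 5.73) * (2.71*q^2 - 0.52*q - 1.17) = -3.7669*q^4 - 6.1606*q^3 + 18.4754*q^2 - 0.00780000000000047*q - 6.7041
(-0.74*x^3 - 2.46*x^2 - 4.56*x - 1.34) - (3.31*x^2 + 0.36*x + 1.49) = -0.74*x^3 - 5.77*x^2 - 4.92*x - 2.83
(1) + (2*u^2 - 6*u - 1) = 2*u^2 - 6*u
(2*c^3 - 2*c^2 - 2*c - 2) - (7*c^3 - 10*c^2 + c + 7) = -5*c^3 + 8*c^2 - 3*c - 9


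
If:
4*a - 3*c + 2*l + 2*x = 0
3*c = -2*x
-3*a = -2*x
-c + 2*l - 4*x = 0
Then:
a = 0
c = 0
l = 0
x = 0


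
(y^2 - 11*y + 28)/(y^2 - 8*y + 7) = (y - 4)/(y - 1)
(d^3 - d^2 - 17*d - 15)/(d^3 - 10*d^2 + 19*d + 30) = (d + 3)/(d - 6)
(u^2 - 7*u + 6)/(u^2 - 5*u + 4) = (u - 6)/(u - 4)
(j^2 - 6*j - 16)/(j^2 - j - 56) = (j + 2)/(j + 7)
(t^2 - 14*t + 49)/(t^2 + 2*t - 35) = (t^2 - 14*t + 49)/(t^2 + 2*t - 35)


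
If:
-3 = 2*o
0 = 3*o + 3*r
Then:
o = -3/2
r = 3/2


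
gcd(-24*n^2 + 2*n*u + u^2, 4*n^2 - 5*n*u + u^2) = -4*n + u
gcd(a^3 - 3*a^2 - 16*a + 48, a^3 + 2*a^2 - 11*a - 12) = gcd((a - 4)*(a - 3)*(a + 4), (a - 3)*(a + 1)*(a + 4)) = a^2 + a - 12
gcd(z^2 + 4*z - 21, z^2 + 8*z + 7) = z + 7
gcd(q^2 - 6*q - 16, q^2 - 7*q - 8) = q - 8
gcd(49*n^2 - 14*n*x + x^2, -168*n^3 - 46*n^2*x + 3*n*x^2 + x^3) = -7*n + x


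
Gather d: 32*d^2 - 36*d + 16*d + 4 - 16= 32*d^2 - 20*d - 12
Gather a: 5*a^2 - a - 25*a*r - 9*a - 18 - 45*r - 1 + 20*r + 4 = 5*a^2 + a*(-25*r - 10) - 25*r - 15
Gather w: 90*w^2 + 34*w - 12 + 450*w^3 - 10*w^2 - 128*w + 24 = 450*w^3 + 80*w^2 - 94*w + 12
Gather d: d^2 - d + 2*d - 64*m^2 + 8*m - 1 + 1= d^2 + d - 64*m^2 + 8*m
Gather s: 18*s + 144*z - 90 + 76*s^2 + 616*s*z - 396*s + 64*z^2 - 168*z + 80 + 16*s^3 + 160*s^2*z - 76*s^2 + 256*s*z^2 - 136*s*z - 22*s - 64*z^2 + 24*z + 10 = 16*s^3 + 160*s^2*z + s*(256*z^2 + 480*z - 400)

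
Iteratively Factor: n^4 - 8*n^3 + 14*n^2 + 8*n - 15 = (n - 3)*(n^3 - 5*n^2 - n + 5) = (n - 3)*(n - 1)*(n^2 - 4*n - 5) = (n - 3)*(n - 1)*(n + 1)*(n - 5)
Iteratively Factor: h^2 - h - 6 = (h - 3)*(h + 2)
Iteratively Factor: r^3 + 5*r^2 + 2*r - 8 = (r + 2)*(r^2 + 3*r - 4) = (r - 1)*(r + 2)*(r + 4)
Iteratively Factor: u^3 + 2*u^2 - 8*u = (u - 2)*(u^2 + 4*u) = (u - 2)*(u + 4)*(u)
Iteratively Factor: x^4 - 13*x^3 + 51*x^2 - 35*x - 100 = (x - 4)*(x^3 - 9*x^2 + 15*x + 25) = (x - 4)*(x + 1)*(x^2 - 10*x + 25) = (x - 5)*(x - 4)*(x + 1)*(x - 5)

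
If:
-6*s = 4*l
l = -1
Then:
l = -1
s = 2/3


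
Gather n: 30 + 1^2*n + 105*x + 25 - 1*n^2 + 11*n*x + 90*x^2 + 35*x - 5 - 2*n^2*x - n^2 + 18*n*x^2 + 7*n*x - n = n^2*(-2*x - 2) + n*(18*x^2 + 18*x) + 90*x^2 + 140*x + 50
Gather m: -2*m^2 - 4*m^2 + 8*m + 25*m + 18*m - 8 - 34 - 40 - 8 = -6*m^2 + 51*m - 90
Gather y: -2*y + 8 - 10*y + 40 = 48 - 12*y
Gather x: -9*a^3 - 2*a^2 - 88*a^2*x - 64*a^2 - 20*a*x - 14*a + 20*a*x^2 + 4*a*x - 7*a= -9*a^3 - 66*a^2 + 20*a*x^2 - 21*a + x*(-88*a^2 - 16*a)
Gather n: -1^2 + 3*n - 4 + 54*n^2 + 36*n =54*n^2 + 39*n - 5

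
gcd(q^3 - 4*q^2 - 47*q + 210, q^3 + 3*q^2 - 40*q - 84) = q^2 + q - 42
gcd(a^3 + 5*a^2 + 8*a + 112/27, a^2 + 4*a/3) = a + 4/3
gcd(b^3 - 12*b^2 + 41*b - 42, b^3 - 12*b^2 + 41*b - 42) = b^3 - 12*b^2 + 41*b - 42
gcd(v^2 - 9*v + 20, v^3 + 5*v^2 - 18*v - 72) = v - 4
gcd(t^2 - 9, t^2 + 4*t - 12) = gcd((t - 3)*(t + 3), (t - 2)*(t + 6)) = 1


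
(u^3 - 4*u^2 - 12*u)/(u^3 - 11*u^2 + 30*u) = (u + 2)/(u - 5)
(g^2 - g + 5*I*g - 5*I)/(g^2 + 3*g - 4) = (g + 5*I)/(g + 4)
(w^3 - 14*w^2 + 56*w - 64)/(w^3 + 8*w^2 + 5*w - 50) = (w^2 - 12*w + 32)/(w^2 + 10*w + 25)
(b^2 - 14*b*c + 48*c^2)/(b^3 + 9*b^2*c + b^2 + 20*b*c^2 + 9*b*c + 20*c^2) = (b^2 - 14*b*c + 48*c^2)/(b^3 + 9*b^2*c + b^2 + 20*b*c^2 + 9*b*c + 20*c^2)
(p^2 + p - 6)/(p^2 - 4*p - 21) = (p - 2)/(p - 7)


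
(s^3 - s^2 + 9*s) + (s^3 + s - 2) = 2*s^3 - s^2 + 10*s - 2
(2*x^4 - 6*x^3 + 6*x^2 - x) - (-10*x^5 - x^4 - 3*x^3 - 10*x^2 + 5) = 10*x^5 + 3*x^4 - 3*x^3 + 16*x^2 - x - 5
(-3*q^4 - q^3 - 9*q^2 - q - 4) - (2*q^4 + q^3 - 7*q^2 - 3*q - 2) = -5*q^4 - 2*q^3 - 2*q^2 + 2*q - 2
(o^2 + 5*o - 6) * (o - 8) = o^3 - 3*o^2 - 46*o + 48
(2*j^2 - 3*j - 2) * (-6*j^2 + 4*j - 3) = -12*j^4 + 26*j^3 - 6*j^2 + j + 6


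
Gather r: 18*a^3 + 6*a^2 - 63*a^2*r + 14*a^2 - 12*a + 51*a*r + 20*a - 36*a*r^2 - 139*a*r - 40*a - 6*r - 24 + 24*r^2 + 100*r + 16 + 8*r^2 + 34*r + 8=18*a^3 + 20*a^2 - 32*a + r^2*(32 - 36*a) + r*(-63*a^2 - 88*a + 128)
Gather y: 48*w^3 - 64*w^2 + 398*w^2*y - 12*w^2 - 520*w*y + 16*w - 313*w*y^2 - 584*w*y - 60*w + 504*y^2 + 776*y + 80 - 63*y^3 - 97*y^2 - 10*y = 48*w^3 - 76*w^2 - 44*w - 63*y^3 + y^2*(407 - 313*w) + y*(398*w^2 - 1104*w + 766) + 80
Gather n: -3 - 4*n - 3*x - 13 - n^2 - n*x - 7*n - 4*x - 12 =-n^2 + n*(-x - 11) - 7*x - 28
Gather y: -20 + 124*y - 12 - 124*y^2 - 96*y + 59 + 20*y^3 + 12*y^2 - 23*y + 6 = 20*y^3 - 112*y^2 + 5*y + 33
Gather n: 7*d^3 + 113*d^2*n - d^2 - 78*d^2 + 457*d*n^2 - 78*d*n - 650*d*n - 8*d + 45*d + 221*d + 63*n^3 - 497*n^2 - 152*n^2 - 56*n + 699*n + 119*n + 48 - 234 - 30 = 7*d^3 - 79*d^2 + 258*d + 63*n^3 + n^2*(457*d - 649) + n*(113*d^2 - 728*d + 762) - 216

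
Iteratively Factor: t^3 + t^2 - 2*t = (t - 1)*(t^2 + 2*t) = (t - 1)*(t + 2)*(t)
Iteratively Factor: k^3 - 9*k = (k - 3)*(k^2 + 3*k) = k*(k - 3)*(k + 3)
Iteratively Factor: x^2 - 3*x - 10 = (x - 5)*(x + 2)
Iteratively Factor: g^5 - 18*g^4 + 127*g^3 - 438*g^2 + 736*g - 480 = (g - 2)*(g^4 - 16*g^3 + 95*g^2 - 248*g + 240) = (g - 3)*(g - 2)*(g^3 - 13*g^2 + 56*g - 80) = (g - 4)*(g - 3)*(g - 2)*(g^2 - 9*g + 20) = (g - 4)^2*(g - 3)*(g - 2)*(g - 5)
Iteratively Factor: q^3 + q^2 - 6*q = (q)*(q^2 + q - 6) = q*(q - 2)*(q + 3)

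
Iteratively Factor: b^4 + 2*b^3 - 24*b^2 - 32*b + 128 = (b + 4)*(b^3 - 2*b^2 - 16*b + 32) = (b + 4)^2*(b^2 - 6*b + 8) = (b - 2)*(b + 4)^2*(b - 4)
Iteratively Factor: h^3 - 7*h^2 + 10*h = (h - 2)*(h^2 - 5*h) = h*(h - 2)*(h - 5)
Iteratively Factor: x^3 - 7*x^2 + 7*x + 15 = (x + 1)*(x^2 - 8*x + 15) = (x - 3)*(x + 1)*(x - 5)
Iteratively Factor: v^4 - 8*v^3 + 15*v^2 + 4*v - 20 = (v - 5)*(v^3 - 3*v^2 + 4) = (v - 5)*(v - 2)*(v^2 - v - 2) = (v - 5)*(v - 2)*(v + 1)*(v - 2)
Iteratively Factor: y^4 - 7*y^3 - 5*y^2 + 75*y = (y + 3)*(y^3 - 10*y^2 + 25*y) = (y - 5)*(y + 3)*(y^2 - 5*y) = (y - 5)^2*(y + 3)*(y)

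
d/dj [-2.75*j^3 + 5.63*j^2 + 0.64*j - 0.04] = -8.25*j^2 + 11.26*j + 0.64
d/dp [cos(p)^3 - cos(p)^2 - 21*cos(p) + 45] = (-3*cos(p)^2 + 2*cos(p) + 21)*sin(p)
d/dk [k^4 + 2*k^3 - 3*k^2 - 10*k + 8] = 4*k^3 + 6*k^2 - 6*k - 10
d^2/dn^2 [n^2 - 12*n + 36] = 2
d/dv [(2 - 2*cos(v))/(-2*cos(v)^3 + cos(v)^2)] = 2*(4*cos(v)^2 - 7*cos(v) + 2)*sin(v)/((2*cos(v) - 1)^2*cos(v)^3)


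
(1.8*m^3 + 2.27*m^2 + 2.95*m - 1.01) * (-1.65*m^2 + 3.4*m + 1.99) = -2.97*m^5 + 2.3745*m^4 + 6.4325*m^3 + 16.2138*m^2 + 2.4365*m - 2.0099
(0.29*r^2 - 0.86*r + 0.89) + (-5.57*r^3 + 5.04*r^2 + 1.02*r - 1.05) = -5.57*r^3 + 5.33*r^2 + 0.16*r - 0.16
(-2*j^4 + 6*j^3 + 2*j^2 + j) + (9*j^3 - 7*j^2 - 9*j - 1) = -2*j^4 + 15*j^3 - 5*j^2 - 8*j - 1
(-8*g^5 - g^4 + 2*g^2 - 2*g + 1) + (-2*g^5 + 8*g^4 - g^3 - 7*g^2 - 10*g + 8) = -10*g^5 + 7*g^4 - g^3 - 5*g^2 - 12*g + 9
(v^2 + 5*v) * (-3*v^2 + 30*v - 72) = -3*v^4 + 15*v^3 + 78*v^2 - 360*v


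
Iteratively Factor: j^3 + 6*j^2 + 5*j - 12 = (j + 3)*(j^2 + 3*j - 4) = (j - 1)*(j + 3)*(j + 4)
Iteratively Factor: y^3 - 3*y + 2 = (y - 1)*(y^2 + y - 2) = (y - 1)*(y + 2)*(y - 1)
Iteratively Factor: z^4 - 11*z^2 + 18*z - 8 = (z - 1)*(z^3 + z^2 - 10*z + 8) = (z - 1)*(z + 4)*(z^2 - 3*z + 2) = (z - 1)^2*(z + 4)*(z - 2)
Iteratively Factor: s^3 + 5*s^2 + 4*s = (s + 4)*(s^2 + s) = (s + 1)*(s + 4)*(s)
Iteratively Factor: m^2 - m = (m - 1)*(m)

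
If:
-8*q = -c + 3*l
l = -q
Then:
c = 5*q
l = -q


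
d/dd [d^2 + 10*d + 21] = 2*d + 10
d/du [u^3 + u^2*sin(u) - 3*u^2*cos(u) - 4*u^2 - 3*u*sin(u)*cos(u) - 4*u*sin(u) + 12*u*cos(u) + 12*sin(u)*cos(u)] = 3*u^2*sin(u) + u^2*cos(u) + 3*u^2 - 10*sqrt(2)*u*sin(u + pi/4) - 3*u*cos(2*u) - 8*u - 4*sin(u) - 3*sin(2*u)/2 + 12*cos(u) + 12*cos(2*u)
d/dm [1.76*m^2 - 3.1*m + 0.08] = 3.52*m - 3.1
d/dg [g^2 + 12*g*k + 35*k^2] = 2*g + 12*k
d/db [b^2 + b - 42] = 2*b + 1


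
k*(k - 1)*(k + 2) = k^3 + k^2 - 2*k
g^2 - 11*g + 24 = (g - 8)*(g - 3)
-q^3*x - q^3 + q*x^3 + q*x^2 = (-q + x)*(q + x)*(q*x + q)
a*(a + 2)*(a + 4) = a^3 + 6*a^2 + 8*a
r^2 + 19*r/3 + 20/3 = (r + 4/3)*(r + 5)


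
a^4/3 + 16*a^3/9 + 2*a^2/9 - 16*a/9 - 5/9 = (a/3 + 1/3)*(a - 1)*(a + 1/3)*(a + 5)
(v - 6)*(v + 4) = v^2 - 2*v - 24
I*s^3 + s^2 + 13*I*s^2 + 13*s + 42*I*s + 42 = (s + 6)*(s + 7)*(I*s + 1)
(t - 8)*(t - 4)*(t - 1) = t^3 - 13*t^2 + 44*t - 32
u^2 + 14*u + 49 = (u + 7)^2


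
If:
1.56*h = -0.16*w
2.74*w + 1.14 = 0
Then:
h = 0.04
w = -0.42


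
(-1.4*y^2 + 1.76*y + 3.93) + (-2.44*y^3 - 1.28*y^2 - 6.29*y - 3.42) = -2.44*y^3 - 2.68*y^2 - 4.53*y + 0.51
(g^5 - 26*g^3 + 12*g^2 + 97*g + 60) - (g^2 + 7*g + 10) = g^5 - 26*g^3 + 11*g^2 + 90*g + 50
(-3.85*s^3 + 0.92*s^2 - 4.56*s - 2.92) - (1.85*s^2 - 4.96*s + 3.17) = -3.85*s^3 - 0.93*s^2 + 0.4*s - 6.09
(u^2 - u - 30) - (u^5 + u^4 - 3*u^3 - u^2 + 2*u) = -u^5 - u^4 + 3*u^3 + 2*u^2 - 3*u - 30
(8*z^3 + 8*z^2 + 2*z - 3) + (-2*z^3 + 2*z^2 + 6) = 6*z^3 + 10*z^2 + 2*z + 3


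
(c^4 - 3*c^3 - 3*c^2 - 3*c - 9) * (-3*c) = -3*c^5 + 9*c^4 + 9*c^3 + 9*c^2 + 27*c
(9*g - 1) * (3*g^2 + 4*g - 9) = 27*g^3 + 33*g^2 - 85*g + 9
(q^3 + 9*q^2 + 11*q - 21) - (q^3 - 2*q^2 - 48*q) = 11*q^2 + 59*q - 21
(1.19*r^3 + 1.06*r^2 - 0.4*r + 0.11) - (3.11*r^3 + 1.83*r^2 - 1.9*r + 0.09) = -1.92*r^3 - 0.77*r^2 + 1.5*r + 0.02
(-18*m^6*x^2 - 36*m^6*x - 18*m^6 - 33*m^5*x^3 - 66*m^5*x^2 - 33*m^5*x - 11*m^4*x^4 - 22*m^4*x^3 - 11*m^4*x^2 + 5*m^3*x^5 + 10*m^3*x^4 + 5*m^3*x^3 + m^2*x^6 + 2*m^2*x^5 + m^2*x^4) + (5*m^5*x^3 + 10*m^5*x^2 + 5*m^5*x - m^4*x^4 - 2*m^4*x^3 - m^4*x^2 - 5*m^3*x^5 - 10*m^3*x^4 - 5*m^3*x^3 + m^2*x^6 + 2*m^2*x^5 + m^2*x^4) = -18*m^6*x^2 - 36*m^6*x - 18*m^6 - 28*m^5*x^3 - 56*m^5*x^2 - 28*m^5*x - 12*m^4*x^4 - 24*m^4*x^3 - 12*m^4*x^2 + 2*m^2*x^6 + 4*m^2*x^5 + 2*m^2*x^4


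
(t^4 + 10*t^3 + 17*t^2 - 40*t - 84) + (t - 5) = t^4 + 10*t^3 + 17*t^2 - 39*t - 89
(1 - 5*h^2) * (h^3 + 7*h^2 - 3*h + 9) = -5*h^5 - 35*h^4 + 16*h^3 - 38*h^2 - 3*h + 9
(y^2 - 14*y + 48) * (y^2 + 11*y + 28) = y^4 - 3*y^3 - 78*y^2 + 136*y + 1344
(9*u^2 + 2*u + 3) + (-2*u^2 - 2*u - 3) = 7*u^2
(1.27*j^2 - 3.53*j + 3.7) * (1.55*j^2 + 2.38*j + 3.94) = 1.9685*j^4 - 2.4489*j^3 + 2.3374*j^2 - 5.1022*j + 14.578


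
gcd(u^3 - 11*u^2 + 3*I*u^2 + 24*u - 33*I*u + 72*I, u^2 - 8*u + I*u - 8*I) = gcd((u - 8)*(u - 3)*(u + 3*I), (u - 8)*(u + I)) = u - 8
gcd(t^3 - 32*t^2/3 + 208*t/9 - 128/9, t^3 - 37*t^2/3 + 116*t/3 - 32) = t^2 - 28*t/3 + 32/3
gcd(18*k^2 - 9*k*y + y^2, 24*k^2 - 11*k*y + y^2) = -3*k + y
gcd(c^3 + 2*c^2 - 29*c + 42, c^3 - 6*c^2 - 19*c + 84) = c - 3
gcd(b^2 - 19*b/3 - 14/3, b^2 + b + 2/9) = b + 2/3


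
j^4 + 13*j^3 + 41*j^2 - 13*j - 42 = (j - 1)*(j + 1)*(j + 6)*(j + 7)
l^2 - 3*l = l*(l - 3)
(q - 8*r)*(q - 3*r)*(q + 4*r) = q^3 - 7*q^2*r - 20*q*r^2 + 96*r^3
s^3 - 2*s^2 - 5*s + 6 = (s - 3)*(s - 1)*(s + 2)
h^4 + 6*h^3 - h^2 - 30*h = h*(h - 2)*(h + 3)*(h + 5)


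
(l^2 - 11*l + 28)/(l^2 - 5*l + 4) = (l - 7)/(l - 1)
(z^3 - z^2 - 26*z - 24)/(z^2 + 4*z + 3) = (z^2 - 2*z - 24)/(z + 3)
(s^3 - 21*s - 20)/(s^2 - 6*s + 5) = (s^2 + 5*s + 4)/(s - 1)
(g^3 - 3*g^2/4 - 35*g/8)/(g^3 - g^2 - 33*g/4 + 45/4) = g*(4*g + 7)/(2*(2*g^2 + 3*g - 9))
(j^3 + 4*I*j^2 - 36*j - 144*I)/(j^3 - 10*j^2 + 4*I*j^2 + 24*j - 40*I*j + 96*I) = (j + 6)/(j - 4)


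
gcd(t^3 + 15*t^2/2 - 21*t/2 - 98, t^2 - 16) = t + 4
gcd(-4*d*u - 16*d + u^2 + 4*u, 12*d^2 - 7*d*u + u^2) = -4*d + u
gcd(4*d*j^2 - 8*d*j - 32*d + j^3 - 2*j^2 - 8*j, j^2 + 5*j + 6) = j + 2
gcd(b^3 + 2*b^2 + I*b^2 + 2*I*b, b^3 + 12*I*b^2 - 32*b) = b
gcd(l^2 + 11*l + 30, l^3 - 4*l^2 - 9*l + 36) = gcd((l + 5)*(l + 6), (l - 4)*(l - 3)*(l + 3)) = 1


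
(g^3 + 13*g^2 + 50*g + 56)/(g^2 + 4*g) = g + 9 + 14/g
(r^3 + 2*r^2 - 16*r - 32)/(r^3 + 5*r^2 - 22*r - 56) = (r + 4)/(r + 7)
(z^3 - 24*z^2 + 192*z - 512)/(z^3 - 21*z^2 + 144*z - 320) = (z - 8)/(z - 5)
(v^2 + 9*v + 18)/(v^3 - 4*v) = (v^2 + 9*v + 18)/(v*(v^2 - 4))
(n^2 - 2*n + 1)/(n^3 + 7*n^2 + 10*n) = (n^2 - 2*n + 1)/(n*(n^2 + 7*n + 10))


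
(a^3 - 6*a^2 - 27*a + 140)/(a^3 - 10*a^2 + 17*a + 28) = (a + 5)/(a + 1)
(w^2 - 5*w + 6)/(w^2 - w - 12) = (-w^2 + 5*w - 6)/(-w^2 + w + 12)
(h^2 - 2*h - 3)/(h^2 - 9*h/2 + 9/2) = 2*(h + 1)/(2*h - 3)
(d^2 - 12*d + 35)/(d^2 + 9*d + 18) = (d^2 - 12*d + 35)/(d^2 + 9*d + 18)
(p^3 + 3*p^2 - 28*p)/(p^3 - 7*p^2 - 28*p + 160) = p*(p + 7)/(p^2 - 3*p - 40)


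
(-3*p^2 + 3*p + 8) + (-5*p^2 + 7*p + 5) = -8*p^2 + 10*p + 13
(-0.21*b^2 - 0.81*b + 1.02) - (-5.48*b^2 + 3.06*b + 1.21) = 5.27*b^2 - 3.87*b - 0.19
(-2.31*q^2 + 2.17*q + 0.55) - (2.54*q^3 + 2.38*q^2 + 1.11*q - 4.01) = -2.54*q^3 - 4.69*q^2 + 1.06*q + 4.56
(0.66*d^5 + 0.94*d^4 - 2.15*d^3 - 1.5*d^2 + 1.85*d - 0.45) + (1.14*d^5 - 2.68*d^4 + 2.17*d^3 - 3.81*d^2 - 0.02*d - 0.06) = 1.8*d^5 - 1.74*d^4 + 0.02*d^3 - 5.31*d^2 + 1.83*d - 0.51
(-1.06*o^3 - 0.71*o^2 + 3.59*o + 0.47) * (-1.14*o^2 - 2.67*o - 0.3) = 1.2084*o^5 + 3.6396*o^4 - 1.8789*o^3 - 9.9081*o^2 - 2.3319*o - 0.141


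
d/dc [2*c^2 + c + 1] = 4*c + 1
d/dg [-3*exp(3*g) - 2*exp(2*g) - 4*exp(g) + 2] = (-9*exp(2*g) - 4*exp(g) - 4)*exp(g)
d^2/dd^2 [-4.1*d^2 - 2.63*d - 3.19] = -8.20000000000000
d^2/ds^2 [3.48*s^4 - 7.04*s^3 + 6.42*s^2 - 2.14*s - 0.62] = 41.76*s^2 - 42.24*s + 12.84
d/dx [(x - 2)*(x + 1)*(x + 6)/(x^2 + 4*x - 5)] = (x^4 + 8*x^3 + 13*x^2 - 26*x + 88)/(x^4 + 8*x^3 + 6*x^2 - 40*x + 25)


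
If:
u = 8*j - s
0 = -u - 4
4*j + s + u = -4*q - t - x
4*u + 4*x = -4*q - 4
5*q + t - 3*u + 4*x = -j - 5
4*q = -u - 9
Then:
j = 57/22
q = -5/4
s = 272/11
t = -1335/44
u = -4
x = 17/4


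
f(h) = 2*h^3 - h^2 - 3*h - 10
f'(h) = 6*h^2 - 2*h - 3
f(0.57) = -11.66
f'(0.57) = -2.19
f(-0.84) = -9.37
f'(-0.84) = 2.91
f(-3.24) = -78.80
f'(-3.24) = 66.47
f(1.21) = -11.55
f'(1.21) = 3.36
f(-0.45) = -9.03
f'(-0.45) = -0.88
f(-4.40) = -186.53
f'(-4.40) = 121.96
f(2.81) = 18.05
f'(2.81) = 38.76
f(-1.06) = -10.33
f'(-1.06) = 5.86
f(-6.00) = -460.00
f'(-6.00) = 225.00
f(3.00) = 26.00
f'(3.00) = 45.00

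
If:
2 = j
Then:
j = 2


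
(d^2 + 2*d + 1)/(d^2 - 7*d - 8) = (d + 1)/(d - 8)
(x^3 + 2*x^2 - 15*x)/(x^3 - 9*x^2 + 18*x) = (x + 5)/(x - 6)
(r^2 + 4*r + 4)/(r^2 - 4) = (r + 2)/(r - 2)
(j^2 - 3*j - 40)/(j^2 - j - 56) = (j + 5)/(j + 7)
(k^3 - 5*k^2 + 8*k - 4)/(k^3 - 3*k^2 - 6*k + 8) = (k^2 - 4*k + 4)/(k^2 - 2*k - 8)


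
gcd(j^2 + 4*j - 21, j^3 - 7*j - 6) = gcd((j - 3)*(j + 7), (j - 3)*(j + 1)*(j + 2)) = j - 3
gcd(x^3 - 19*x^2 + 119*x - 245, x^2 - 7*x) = x - 7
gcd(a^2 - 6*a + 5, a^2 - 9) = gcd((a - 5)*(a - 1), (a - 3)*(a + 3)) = 1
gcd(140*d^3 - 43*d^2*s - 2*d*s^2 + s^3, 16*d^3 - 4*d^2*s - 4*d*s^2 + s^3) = -4*d + s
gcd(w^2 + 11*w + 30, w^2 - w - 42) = w + 6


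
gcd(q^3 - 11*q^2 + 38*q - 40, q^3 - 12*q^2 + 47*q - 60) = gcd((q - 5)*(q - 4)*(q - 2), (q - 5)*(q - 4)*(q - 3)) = q^2 - 9*q + 20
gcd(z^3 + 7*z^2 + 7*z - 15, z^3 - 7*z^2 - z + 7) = z - 1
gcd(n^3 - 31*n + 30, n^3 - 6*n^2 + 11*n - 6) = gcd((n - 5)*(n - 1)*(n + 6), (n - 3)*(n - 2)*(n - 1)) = n - 1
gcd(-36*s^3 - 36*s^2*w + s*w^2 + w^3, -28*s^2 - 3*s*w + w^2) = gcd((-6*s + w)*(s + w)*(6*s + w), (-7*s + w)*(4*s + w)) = 1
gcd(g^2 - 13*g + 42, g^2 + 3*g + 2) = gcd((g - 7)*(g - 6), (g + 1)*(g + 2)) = 1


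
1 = 1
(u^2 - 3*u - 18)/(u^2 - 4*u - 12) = (u + 3)/(u + 2)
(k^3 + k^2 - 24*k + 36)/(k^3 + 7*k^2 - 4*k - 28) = (k^2 + 3*k - 18)/(k^2 + 9*k + 14)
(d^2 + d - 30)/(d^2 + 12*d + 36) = (d - 5)/(d + 6)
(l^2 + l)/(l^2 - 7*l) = (l + 1)/(l - 7)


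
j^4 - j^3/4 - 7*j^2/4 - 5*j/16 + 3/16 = (j - 3/2)*(j - 1/4)*(j + 1/2)*(j + 1)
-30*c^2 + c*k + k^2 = (-5*c + k)*(6*c + k)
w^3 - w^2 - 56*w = w*(w - 8)*(w + 7)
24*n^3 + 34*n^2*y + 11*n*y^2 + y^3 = (n + y)*(4*n + y)*(6*n + y)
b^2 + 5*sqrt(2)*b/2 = b*(b + 5*sqrt(2)/2)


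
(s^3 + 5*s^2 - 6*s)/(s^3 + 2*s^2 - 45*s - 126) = s*(s - 1)/(s^2 - 4*s - 21)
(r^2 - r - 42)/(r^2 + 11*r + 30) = (r - 7)/(r + 5)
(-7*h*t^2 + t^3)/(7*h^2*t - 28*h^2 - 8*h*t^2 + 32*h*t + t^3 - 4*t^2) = t^2/(-h*t + 4*h + t^2 - 4*t)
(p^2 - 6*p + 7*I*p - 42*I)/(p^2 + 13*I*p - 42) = (p - 6)/(p + 6*I)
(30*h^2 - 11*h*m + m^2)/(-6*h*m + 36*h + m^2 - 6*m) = (-5*h + m)/(m - 6)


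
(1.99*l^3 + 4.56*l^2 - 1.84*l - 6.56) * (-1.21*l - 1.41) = -2.4079*l^4 - 8.3235*l^3 - 4.2032*l^2 + 10.532*l + 9.2496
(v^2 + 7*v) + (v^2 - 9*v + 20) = 2*v^2 - 2*v + 20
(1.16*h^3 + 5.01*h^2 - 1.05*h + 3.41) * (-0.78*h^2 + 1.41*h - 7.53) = -0.9048*h^5 - 2.2722*h^4 - 0.851700000000001*h^3 - 41.8656*h^2 + 12.7146*h - 25.6773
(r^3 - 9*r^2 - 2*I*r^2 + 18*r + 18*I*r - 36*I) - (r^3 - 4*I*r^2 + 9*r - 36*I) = -9*r^2 + 2*I*r^2 + 9*r + 18*I*r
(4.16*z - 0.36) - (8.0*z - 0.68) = 0.32 - 3.84*z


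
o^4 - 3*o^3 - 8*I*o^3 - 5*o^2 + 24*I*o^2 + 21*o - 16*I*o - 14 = (o - 2)*(o - 1)*(o - 7*I)*(o - I)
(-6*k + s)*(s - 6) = -6*k*s + 36*k + s^2 - 6*s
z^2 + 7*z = z*(z + 7)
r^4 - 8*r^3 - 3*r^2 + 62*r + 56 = (r - 7)*(r - 4)*(r + 1)*(r + 2)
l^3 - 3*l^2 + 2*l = l*(l - 2)*(l - 1)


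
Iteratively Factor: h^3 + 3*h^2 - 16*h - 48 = (h - 4)*(h^2 + 7*h + 12) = (h - 4)*(h + 4)*(h + 3)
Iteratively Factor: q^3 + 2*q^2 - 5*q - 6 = (q - 2)*(q^2 + 4*q + 3) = (q - 2)*(q + 1)*(q + 3)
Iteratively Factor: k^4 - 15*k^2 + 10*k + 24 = (k + 1)*(k^3 - k^2 - 14*k + 24) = (k + 1)*(k + 4)*(k^2 - 5*k + 6) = (k - 3)*(k + 1)*(k + 4)*(k - 2)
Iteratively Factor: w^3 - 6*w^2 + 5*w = (w)*(w^2 - 6*w + 5) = w*(w - 5)*(w - 1)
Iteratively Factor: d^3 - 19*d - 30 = (d + 3)*(d^2 - 3*d - 10) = (d - 5)*(d + 3)*(d + 2)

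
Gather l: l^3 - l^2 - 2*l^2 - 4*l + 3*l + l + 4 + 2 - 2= l^3 - 3*l^2 + 4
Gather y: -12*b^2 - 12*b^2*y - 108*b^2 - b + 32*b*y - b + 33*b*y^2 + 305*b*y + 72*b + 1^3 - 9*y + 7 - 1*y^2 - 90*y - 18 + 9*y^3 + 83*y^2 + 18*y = -120*b^2 + 70*b + 9*y^3 + y^2*(33*b + 82) + y*(-12*b^2 + 337*b - 81) - 10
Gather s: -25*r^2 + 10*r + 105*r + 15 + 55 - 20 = -25*r^2 + 115*r + 50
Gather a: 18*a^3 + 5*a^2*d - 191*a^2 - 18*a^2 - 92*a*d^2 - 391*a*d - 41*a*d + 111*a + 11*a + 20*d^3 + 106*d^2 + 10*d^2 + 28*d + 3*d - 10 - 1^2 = 18*a^3 + a^2*(5*d - 209) + a*(-92*d^2 - 432*d + 122) + 20*d^3 + 116*d^2 + 31*d - 11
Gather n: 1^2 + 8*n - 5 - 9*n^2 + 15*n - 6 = -9*n^2 + 23*n - 10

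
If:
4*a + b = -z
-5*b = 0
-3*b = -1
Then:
No Solution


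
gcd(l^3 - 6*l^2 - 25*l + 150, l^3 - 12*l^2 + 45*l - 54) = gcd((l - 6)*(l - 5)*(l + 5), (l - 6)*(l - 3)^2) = l - 6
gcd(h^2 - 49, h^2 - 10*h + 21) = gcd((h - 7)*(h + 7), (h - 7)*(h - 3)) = h - 7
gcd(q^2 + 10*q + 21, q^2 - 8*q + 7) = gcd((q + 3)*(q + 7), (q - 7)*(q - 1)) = 1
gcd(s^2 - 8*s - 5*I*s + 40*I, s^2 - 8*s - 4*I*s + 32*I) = s - 8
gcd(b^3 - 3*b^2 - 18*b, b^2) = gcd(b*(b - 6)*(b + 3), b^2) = b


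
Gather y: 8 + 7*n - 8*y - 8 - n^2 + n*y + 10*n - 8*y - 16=-n^2 + 17*n + y*(n - 16) - 16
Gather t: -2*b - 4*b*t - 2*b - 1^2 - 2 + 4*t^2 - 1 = -4*b*t - 4*b + 4*t^2 - 4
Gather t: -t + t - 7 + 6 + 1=0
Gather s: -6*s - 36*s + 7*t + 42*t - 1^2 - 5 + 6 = -42*s + 49*t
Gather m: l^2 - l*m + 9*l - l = l^2 - l*m + 8*l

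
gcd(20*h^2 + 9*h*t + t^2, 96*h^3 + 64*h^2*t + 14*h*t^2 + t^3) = 4*h + t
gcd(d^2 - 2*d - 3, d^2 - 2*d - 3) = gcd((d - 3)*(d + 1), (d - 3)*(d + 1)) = d^2 - 2*d - 3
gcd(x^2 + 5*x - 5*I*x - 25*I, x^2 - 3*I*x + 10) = x - 5*I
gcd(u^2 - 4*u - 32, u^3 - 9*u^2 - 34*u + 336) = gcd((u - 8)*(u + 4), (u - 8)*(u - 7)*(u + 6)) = u - 8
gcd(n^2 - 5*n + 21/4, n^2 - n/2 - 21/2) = n - 7/2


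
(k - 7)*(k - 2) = k^2 - 9*k + 14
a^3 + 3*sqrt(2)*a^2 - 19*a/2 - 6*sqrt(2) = (a - 3*sqrt(2)/2)*(a + sqrt(2)/2)*(a + 4*sqrt(2))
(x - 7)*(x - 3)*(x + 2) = x^3 - 8*x^2 + x + 42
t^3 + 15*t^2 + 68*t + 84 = (t + 2)*(t + 6)*(t + 7)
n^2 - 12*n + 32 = (n - 8)*(n - 4)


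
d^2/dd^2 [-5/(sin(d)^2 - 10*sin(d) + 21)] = 10*(2*sin(d)^4 - 15*sin(d)^3 + 5*sin(d)^2 + 135*sin(d) - 79)/(sin(d)^2 - 10*sin(d) + 21)^3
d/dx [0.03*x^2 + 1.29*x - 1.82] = 0.06*x + 1.29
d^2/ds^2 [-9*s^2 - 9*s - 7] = -18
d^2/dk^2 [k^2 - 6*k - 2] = 2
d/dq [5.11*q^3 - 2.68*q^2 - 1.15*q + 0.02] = 15.33*q^2 - 5.36*q - 1.15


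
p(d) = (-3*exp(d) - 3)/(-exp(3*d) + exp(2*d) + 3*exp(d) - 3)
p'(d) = (-3*exp(d) - 3)*(3*exp(3*d) - 2*exp(2*d) - 3*exp(d))/(-exp(3*d) + exp(2*d) + 3*exp(d) - 3)^2 - 3*exp(d)/(-exp(3*d) + exp(2*d) + 3*exp(d) - 3)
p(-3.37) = 1.07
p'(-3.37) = 0.07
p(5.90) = 0.00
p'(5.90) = -0.00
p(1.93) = 0.09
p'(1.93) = -0.22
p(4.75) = 0.00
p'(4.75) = -0.00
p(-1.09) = 2.09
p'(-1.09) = 1.75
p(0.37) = -18.14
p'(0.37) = -36.19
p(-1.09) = 2.09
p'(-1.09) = 1.75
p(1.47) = 0.30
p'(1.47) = -0.86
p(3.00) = 0.01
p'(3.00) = -0.02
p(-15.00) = 1.00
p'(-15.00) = 0.00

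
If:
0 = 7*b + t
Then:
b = -t/7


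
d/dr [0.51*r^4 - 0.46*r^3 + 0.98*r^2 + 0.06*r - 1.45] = 2.04*r^3 - 1.38*r^2 + 1.96*r + 0.06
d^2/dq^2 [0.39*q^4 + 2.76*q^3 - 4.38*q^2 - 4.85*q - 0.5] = 4.68*q^2 + 16.56*q - 8.76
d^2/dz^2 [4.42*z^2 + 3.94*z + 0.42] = 8.84000000000000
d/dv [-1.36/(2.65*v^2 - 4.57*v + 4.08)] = (7.208*v - 6.2152)/(2.65*v^2 - 4.57*v + 4.08)^2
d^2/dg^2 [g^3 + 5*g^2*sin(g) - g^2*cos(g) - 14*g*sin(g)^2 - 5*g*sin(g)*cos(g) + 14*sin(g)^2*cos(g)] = -5*g^2*sin(g) + g^2*cos(g) + 4*g*sin(g) + 10*g*sin(2*g) + 20*g*cos(g) - 28*g*cos(2*g) + 6*g + 10*sin(g) - 28*sin(2*g) - 11*cos(g)/2 - 10*cos(2*g) + 63*cos(3*g)/2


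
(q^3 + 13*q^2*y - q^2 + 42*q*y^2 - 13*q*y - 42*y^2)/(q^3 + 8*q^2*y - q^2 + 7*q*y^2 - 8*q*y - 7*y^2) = (q + 6*y)/(q + y)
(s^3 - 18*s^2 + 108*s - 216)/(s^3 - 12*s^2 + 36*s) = (s - 6)/s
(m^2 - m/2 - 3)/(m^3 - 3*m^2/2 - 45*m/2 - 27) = (m - 2)/(m^2 - 3*m - 18)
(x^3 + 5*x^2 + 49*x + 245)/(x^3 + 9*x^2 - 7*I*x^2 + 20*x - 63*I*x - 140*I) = (x + 7*I)/(x + 4)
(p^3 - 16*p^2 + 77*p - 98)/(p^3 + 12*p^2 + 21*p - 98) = (p^2 - 14*p + 49)/(p^2 + 14*p + 49)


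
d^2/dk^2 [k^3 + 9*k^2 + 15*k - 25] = 6*k + 18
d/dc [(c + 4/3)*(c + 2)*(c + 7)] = 3*c^2 + 62*c/3 + 26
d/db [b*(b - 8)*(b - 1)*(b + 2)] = 4*b^3 - 21*b^2 - 20*b + 16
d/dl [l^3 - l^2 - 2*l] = 3*l^2 - 2*l - 2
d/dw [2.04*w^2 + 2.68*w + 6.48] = 4.08*w + 2.68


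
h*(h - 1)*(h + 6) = h^3 + 5*h^2 - 6*h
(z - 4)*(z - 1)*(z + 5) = z^3 - 21*z + 20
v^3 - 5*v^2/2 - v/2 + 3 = (v - 2)*(v - 3/2)*(v + 1)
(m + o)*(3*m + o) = 3*m^2 + 4*m*o + o^2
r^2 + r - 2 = (r - 1)*(r + 2)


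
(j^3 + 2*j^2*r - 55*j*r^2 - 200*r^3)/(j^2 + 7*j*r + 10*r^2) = (j^2 - 3*j*r - 40*r^2)/(j + 2*r)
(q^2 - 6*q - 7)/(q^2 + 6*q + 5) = (q - 7)/(q + 5)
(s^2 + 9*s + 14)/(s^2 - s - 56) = (s + 2)/(s - 8)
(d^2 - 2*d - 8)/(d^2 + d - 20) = (d + 2)/(d + 5)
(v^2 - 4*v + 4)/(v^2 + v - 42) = (v^2 - 4*v + 4)/(v^2 + v - 42)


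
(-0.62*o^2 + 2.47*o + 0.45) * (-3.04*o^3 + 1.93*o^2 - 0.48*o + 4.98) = 1.8848*o^5 - 8.7054*o^4 + 3.6967*o^3 - 3.4047*o^2 + 12.0846*o + 2.241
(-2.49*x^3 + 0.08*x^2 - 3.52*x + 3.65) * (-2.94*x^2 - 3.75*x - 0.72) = 7.3206*x^5 + 9.1023*x^4 + 11.8416*x^3 + 2.4114*x^2 - 11.1531*x - 2.628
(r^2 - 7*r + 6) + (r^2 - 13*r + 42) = 2*r^2 - 20*r + 48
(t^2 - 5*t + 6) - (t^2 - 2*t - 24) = 30 - 3*t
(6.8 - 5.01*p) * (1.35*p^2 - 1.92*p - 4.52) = -6.7635*p^3 + 18.7992*p^2 + 9.5892*p - 30.736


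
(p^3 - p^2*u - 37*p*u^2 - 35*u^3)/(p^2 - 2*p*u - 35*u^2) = p + u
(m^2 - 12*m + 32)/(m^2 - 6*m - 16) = (m - 4)/(m + 2)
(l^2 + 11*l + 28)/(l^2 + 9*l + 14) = (l + 4)/(l + 2)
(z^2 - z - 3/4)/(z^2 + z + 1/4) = (2*z - 3)/(2*z + 1)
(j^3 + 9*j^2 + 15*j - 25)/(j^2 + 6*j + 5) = (j^2 + 4*j - 5)/(j + 1)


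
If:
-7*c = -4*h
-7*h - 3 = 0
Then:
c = -12/49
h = -3/7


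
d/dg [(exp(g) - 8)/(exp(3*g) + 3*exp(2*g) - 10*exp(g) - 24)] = (-(exp(g) - 8)*(3*exp(2*g) + 6*exp(g) - 10) + exp(3*g) + 3*exp(2*g) - 10*exp(g) - 24)*exp(g)/(exp(3*g) + 3*exp(2*g) - 10*exp(g) - 24)^2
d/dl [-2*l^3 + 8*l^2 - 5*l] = -6*l^2 + 16*l - 5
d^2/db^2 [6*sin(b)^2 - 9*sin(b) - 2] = 9*sin(b) + 12*cos(2*b)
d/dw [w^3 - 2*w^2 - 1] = w*(3*w - 4)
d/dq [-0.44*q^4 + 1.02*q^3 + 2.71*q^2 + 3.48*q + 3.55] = -1.76*q^3 + 3.06*q^2 + 5.42*q + 3.48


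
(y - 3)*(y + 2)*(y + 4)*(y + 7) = y^4 + 10*y^3 + 11*y^2 - 94*y - 168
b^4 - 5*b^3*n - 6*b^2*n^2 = b^2*(b - 6*n)*(b + n)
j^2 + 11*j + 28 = (j + 4)*(j + 7)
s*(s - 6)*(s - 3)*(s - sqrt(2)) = s^4 - 9*s^3 - sqrt(2)*s^3 + 9*sqrt(2)*s^2 + 18*s^2 - 18*sqrt(2)*s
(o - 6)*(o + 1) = o^2 - 5*o - 6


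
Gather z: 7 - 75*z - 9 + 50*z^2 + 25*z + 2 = 50*z^2 - 50*z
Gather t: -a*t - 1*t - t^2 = -t^2 + t*(-a - 1)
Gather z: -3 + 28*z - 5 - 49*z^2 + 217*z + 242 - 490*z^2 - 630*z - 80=-539*z^2 - 385*z + 154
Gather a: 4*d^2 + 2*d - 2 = 4*d^2 + 2*d - 2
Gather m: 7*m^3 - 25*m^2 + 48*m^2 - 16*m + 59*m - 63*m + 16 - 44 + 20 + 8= 7*m^3 + 23*m^2 - 20*m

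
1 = 1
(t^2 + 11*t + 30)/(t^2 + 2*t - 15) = (t + 6)/(t - 3)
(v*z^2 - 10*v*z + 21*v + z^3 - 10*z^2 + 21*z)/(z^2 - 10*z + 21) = v + z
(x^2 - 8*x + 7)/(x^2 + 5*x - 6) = (x - 7)/(x + 6)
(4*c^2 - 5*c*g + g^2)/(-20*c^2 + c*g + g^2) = (-c + g)/(5*c + g)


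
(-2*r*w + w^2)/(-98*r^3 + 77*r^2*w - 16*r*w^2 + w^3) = w/(49*r^2 - 14*r*w + w^2)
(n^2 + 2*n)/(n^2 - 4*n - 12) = n/(n - 6)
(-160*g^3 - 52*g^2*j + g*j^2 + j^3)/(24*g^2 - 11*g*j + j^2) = (-20*g^2 - 9*g*j - j^2)/(3*g - j)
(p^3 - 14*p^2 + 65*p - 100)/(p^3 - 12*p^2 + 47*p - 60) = (p - 5)/(p - 3)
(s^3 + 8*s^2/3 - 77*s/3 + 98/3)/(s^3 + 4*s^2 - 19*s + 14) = (s - 7/3)/(s - 1)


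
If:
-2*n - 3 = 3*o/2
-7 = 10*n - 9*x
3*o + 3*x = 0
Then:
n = -11/2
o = 16/3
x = -16/3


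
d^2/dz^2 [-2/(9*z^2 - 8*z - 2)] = 4*(-81*z^2 + 72*z + 4*(9*z - 4)^2 + 18)/(-9*z^2 + 8*z + 2)^3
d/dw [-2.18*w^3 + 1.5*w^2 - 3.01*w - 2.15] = -6.54*w^2 + 3.0*w - 3.01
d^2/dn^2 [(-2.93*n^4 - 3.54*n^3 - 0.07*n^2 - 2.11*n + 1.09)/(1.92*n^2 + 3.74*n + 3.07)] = (-21.602304*n^6 - 126.238464*n^5 - 349.52556*n^4 - 610.117936*n^3 - 548.668212*n^2 - 78.59934*n + 64.776886)/(7.077888*n^6 + 41.361408*n^5 + 114.52032*n^4 + 184.58396*n^3 + 183.11322*n^2 + 105.747378*n + 28.934443)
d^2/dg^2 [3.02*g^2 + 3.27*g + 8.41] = 6.04000000000000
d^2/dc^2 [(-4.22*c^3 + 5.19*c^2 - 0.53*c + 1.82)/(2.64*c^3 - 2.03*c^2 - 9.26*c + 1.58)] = (27.1128000000001*c^6 - 641.146176*c^5 + 1141.748784*c^4 - 1435.321998*c^3 + 274.904664*c^2 + 86.314092*c + 334.200184)/(18.399744*c^9 - 42.444864*c^8 - 160.97796*c^7 + 322.427629*c^6 + 513.837174*c^5 - 734.42169*c^4 - 596.048144*c^3 + 391.240548*c^2 - 69.349992*c + 3.944312)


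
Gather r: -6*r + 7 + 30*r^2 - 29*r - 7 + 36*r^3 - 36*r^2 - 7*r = 36*r^3 - 6*r^2 - 42*r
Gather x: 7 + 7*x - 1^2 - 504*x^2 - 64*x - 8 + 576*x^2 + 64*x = 72*x^2 + 7*x - 2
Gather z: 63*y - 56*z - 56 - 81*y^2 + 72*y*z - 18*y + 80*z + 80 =-81*y^2 + 45*y + z*(72*y + 24) + 24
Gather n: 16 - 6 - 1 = 9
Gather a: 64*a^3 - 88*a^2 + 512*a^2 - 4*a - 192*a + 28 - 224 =64*a^3 + 424*a^2 - 196*a - 196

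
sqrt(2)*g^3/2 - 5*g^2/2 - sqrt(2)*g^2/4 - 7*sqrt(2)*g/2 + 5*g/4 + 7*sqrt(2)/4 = (g - 1/2)*(g - 7*sqrt(2)/2)*(sqrt(2)*g/2 + 1)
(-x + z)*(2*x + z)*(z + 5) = -2*x^2*z - 10*x^2 + x*z^2 + 5*x*z + z^3 + 5*z^2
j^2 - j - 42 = (j - 7)*(j + 6)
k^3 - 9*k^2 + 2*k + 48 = (k - 8)*(k - 3)*(k + 2)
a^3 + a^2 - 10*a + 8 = (a - 2)*(a - 1)*(a + 4)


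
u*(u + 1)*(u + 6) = u^3 + 7*u^2 + 6*u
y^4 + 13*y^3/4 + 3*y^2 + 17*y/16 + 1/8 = (y + 1/4)*(y + 1/2)^2*(y + 2)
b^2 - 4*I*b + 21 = (b - 7*I)*(b + 3*I)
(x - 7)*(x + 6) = x^2 - x - 42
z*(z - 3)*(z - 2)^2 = z^4 - 7*z^3 + 16*z^2 - 12*z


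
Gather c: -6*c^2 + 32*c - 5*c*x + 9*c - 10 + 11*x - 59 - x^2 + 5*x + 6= -6*c^2 + c*(41 - 5*x) - x^2 + 16*x - 63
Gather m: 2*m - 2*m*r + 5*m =m*(7 - 2*r)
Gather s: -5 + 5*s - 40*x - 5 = 5*s - 40*x - 10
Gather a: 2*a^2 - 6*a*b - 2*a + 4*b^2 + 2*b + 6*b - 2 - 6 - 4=2*a^2 + a*(-6*b - 2) + 4*b^2 + 8*b - 12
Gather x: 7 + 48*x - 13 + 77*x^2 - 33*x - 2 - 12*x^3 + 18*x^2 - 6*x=-12*x^3 + 95*x^2 + 9*x - 8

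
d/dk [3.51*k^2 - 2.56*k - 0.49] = 7.02*k - 2.56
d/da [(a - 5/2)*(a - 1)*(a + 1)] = 3*a^2 - 5*a - 1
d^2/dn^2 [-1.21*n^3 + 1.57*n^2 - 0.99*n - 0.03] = 3.14 - 7.26*n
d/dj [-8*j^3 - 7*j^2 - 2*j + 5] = -24*j^2 - 14*j - 2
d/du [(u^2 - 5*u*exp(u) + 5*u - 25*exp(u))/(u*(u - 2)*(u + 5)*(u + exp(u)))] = 2*(-3*u^3*exp(u) - u^3 + 13*u^2*exp(u) + u^2 + 5*u*exp(2*u) - 10*u*exp(u) - 5*exp(2*u))/(u^2*(u^4 + 2*u^3*exp(u) - 4*u^3 + u^2*exp(2*u) - 8*u^2*exp(u) + 4*u^2 - 4*u*exp(2*u) + 8*u*exp(u) + 4*exp(2*u)))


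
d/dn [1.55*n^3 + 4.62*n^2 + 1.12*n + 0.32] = 4.65*n^2 + 9.24*n + 1.12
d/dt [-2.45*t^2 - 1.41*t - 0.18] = -4.9*t - 1.41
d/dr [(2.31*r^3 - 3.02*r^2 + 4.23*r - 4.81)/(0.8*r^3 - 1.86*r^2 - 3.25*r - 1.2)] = (-8.88178419700125e-16*r^5 - 1.8806*r^4 - 21.783*r^3 + 20.9108*r^2 - 10.6452*r - 20.7085)/(0.64*r^6 - 2.976*r^5 - 1.7404*r^4 + 10.17*r^3 + 15.0265*r^2 + 7.8*r + 1.44)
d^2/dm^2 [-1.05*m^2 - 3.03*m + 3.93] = -2.10000000000000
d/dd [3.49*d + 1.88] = 3.49000000000000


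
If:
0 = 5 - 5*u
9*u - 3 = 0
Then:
No Solution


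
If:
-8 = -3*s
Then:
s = 8/3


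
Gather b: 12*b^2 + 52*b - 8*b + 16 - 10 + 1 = 12*b^2 + 44*b + 7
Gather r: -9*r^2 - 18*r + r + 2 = -9*r^2 - 17*r + 2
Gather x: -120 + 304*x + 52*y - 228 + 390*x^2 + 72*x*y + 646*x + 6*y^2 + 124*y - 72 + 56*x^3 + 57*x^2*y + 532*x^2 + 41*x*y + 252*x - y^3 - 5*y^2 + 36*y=56*x^3 + x^2*(57*y + 922) + x*(113*y + 1202) - y^3 + y^2 + 212*y - 420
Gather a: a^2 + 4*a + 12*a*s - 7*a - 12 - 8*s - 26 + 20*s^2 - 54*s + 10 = a^2 + a*(12*s - 3) + 20*s^2 - 62*s - 28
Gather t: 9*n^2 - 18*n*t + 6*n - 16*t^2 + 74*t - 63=9*n^2 + 6*n - 16*t^2 + t*(74 - 18*n) - 63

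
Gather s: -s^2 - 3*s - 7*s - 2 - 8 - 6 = -s^2 - 10*s - 16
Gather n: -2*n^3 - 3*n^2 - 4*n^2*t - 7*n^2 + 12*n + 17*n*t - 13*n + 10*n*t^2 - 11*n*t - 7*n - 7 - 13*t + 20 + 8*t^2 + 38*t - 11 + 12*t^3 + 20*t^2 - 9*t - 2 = -2*n^3 + n^2*(-4*t - 10) + n*(10*t^2 + 6*t - 8) + 12*t^3 + 28*t^2 + 16*t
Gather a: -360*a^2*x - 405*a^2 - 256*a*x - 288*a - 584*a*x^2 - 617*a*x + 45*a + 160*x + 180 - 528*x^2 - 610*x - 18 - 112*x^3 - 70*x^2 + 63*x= a^2*(-360*x - 405) + a*(-584*x^2 - 873*x - 243) - 112*x^3 - 598*x^2 - 387*x + 162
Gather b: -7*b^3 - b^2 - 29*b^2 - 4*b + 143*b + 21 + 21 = -7*b^3 - 30*b^2 + 139*b + 42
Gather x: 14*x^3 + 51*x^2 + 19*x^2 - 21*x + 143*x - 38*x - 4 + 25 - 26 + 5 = 14*x^3 + 70*x^2 + 84*x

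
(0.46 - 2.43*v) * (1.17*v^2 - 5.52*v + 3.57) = -2.8431*v^3 + 13.9518*v^2 - 11.2143*v + 1.6422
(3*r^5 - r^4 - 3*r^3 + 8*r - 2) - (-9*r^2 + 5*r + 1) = 3*r^5 - r^4 - 3*r^3 + 9*r^2 + 3*r - 3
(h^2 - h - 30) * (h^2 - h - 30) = h^4 - 2*h^3 - 59*h^2 + 60*h + 900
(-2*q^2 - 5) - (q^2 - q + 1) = -3*q^2 + q - 6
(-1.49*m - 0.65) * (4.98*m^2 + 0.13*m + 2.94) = -7.4202*m^3 - 3.4307*m^2 - 4.4651*m - 1.911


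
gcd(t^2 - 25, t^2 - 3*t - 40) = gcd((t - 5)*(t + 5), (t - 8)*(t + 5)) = t + 5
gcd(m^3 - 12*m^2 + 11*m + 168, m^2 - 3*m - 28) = m - 7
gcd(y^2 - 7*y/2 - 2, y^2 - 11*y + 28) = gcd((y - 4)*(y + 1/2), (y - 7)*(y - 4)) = y - 4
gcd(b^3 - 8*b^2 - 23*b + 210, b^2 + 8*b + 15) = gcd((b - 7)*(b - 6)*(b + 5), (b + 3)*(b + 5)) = b + 5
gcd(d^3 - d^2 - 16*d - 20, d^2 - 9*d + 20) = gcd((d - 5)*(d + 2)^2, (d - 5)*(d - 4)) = d - 5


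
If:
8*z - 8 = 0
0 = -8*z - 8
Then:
No Solution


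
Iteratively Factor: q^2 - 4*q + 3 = (q - 1)*(q - 3)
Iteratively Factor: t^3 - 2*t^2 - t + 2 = (t + 1)*(t^2 - 3*t + 2) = (t - 1)*(t + 1)*(t - 2)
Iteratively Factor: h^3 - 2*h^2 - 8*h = (h - 4)*(h^2 + 2*h) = h*(h - 4)*(h + 2)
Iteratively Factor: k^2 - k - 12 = (k - 4)*(k + 3)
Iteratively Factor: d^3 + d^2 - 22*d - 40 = (d + 4)*(d^2 - 3*d - 10) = (d - 5)*(d + 4)*(d + 2)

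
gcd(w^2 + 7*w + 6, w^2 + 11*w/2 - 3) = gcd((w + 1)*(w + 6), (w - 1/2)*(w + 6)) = w + 6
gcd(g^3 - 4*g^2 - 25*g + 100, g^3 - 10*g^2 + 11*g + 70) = g - 5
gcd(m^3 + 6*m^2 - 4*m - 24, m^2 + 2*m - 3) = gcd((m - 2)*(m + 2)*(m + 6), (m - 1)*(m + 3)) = 1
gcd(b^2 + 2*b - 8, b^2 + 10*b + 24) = b + 4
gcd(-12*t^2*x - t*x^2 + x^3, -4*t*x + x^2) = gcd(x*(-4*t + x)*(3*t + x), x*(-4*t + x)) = -4*t*x + x^2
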